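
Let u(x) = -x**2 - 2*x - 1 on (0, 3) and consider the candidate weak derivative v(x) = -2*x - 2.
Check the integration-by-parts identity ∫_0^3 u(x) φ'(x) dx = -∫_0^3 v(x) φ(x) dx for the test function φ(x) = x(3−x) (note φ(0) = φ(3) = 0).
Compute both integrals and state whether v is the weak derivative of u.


LHS = 45/2, RHS = 45/2. Yes, v = u' weakly.

u(x) = -x**2 - 2*x - 1, classical derivative u'(x) = -2*x - 2.
φ(x) = x(3−x), so φ'(x) = 3 - 2*x.
Note φ(0) = φ(3) = 0, so the boundary term u·φ vanishes.
LHS = ∫_0^3 u(x) φ'(x) dx = ∫_0^3 (2*x^3 + x^2 - 4*x - 3) dx. Term by term:
  ∫_0^3 2*x^3 dx = 81/2;  ∫_0^3 x^2 dx = 9;  ∫_0^3 -4*x dx = -18;
  ∫_0^3 -3 dx = -9.
Sum: 81/2 + 9 − 18 − 9 = 45/2.
So LHS = 45/2.
∫_0^3 v(x) φ(x) dx = ∫_0^3 (2*x^3 - 4*x^2 - 6*x) dx. Term by term:
  ∫_0^3 2*x^3 dx = 81/2;  ∫_0^3 -4*x^2 dx = -36;  ∫_0^3 -6*x dx = -27.
Sum: 81/2 − 36 − 27 = -45/2.
So RHS = -∫_0^3 v(x) φ(x) dx = 45/2.
LHS = RHS, so the identity holds for this test φ.
Moreover u is smooth here and v(x) = u'(x) = -2*x - 2 pointwise, so the identity holds for every test function. Hence v is the weak derivative of u.


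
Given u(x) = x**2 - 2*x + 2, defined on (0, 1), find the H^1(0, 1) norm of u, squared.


||u||_{H^1}^2 = 16/5

The H^1 norm (squared) on an interval (0, L) is
  ||u||_{H^1}^2 = ∫_0^L u(x)^2 dx + ∫_0^L u'(x)^2 dx.
Compute u'(x) = 2*x - 2.
Then u(x)^2 = x**4 - 4*x**3 + 8*x**2 - 8*x + 4 and u'(x)^2 = 4*x**2 - 8*x + 4.
Integrate each monomial from 0 to 1 using ∫_0^1 c·x^n dx = c·1^(n+1)/(n+1):
  ∫_0^1 u(x)^2 dx = ∫_0^1 (x^4 - 4*x^3 + 8*x^2 - 8*x + 4) dx. Term by term:
    ∫_0^1 x^4 dx = 1/5;  ∫_0^1 -4*x^3 dx = -1;  ∫_0^1 8*x^2 dx = 8/3;
    ∫_0^1 -8*x dx = -4;  ∫_0^1 4 dx = 4.
  Sum: 1/5 − 1 + 8/3 − 4 + 4 = 28/15.
  ∫_0^1 u'(x)^2 dx = ∫_0^1 (4*x^2 - 8*x + 4) dx. Term by term:
    ∫_0^1 4*x^2 dx = 4/3;  ∫_0^1 -8*x dx = -4;  ∫_0^1 4 dx = 4.
  Sum: 4/3 − 4 + 4 = 4/3.
Adding: ||u||_{H^1}^2 = 28/15 + 4/3 = 16/5.


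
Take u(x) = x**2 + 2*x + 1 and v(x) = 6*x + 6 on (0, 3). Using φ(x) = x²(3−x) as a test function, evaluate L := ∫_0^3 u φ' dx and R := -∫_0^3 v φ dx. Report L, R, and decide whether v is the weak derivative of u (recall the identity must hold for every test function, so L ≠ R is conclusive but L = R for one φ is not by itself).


LHS = -189/5, RHS = -567/5. No, v is not the weak derivative of u.

u(x) = x**2 + 2*x + 1, classical derivative u'(x) = 2*x + 2.
φ(x) = x²(3−x), so φ'(x) = 3*x*(2 - x).
Note φ(0) = φ(3) = 0, so the boundary term u·φ vanishes.
LHS = ∫_0^3 u(x) φ'(x) dx = ∫_0^3 (-3*x^4 + 9*x^2 + 6*x) dx. Term by term:
  ∫_0^3 -3*x^4 dx = -729/5;  ∫_0^3 9*x^2 dx = 81;  ∫_0^3 6*x dx = 27.
Sum: -729/5 + 81 + 27 = -189/5.
So LHS = -189/5.
∫_0^3 v(x) φ(x) dx = ∫_0^3 (-6*x^4 + 12*x^3 + 18*x^2) dx. Term by term:
  ∫_0^3 -6*x^4 dx = -1458/5;  ∫_0^3 12*x^3 dx = 243;  ∫_0^3 18*x^2 dx = 162.
Sum: -1458/5 + 243 + 162 = 567/5.
So RHS = -∫_0^3 v(x) φ(x) dx = -567/5.
LHS − RHS = 378/5 ≠ 0, so the identity fails.
(For a valid weak derivative the identity must hold for EVERY test function, in particular this one. The failure shows v is NOT the weak derivative of u.)
Correct weak derivative would be u'(x) = 2*x + 2.


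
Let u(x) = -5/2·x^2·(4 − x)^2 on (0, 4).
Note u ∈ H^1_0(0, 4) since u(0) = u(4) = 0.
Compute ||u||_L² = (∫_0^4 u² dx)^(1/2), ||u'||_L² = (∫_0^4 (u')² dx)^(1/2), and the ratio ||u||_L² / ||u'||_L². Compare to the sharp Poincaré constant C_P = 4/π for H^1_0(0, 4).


||u||_L² / ||u'||_L² = 2*sqrt(3)/3 < C_P = 4/π.

u(x) = -5/2·x^2·(4 − x)^2, so u'(x) = 10*x*(-x^2 + 6*x - 8).
u(x) = -5/2·x^2·(4 − x)^2 vanishes at x = 0 and x = 4, so u ∈ H^1_0(0, 4). Differentiate via the product rule and integrate the resulting polynomials term by term.
  ∫_0^4 u² dx = ∫_0^4 (25*x^8/4 - 100*x^7 + 600*x^6 - 1600*x^5 + 1600*x^4) dx. Term by term:
    ∫_0^4 25*x^8/4 dx = 1638400/9;  ∫_0^4 -100*x^7 dx = -819200;  ∫_0^4 600*x^6 dx = 9830400/7;
    ∫_0^4 -1600*x^5 dx = -3276800/3;  ∫_0^4 1600*x^4 dx = 327680.
  Sum: 1638400/9 − 819200 + 9830400/7 − 3276800/3 + 327680 = 163840/63.
  ∫_0^4 (u')² dx = ∫_0^4 (100*x^6 - 1200*x^5 + 5200*x^4 - 9600*x^3 + 6400*x^2) dx. Term by term:
    ∫_0^4 100*x^6 dx = 1638400/7;  ∫_0^4 -1200*x^5 dx = -819200;  ∫_0^4 5200*x^4 dx = 1064960;
    ∫_0^4 -9600*x^3 dx = -614400;  ∫_0^4 6400*x^2 dx = 409600/3.
  Sum: 1638400/7 − 819200 + 1064960 − 614400 + 409600/3 = 40960/21.
∫_0^4 u² dx = 163840/63, so ||u||_L² = 128*sqrt(70)/21.
∫_0^4 (u')² dx = 40960/21, so ||u'||_L² = 64*sqrt(210)/21.
Ratio ||u||_L² / ||u'||_L² = 2*sqrt(3)/3.
Sharp Poincaré constant on H^1_0(0, 4) is C_P = L/π = 4/π, achieved by sin(π/4·x).
A polynomial bump cannot attain the sharp Poincaré constant (only the first sine eigenfunction does), so the ratio is strictly less than C_P, consistent with ||u||_L² ≤ C_P ||u'||_L².


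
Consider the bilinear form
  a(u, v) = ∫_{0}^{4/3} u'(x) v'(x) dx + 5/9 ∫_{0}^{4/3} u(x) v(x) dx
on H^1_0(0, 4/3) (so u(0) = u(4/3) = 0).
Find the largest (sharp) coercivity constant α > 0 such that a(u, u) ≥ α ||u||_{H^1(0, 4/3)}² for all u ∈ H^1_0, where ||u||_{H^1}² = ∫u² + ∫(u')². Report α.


α = (80 + 81*π^2)/(9*(16 + 9*π^2))

Coercivity of a(·,·) on H^1_0(0, 4/3) means a(u, u) ≥ α ||u||_{H^1}² for every u ∈ H^1_0.
The interval has length L = 4/3, and Poincaré/coercivity depend only on L. Here a(u, u) = ∫(u')² + (5/9)·∫u².
Here 0 < c = 5/9 < 1. The condition a(u,u) ≥ α||u||_{H^1}² reads (1−α)∫(u')² ≥ (α−c)∫u². Any admissible α is ≤ 1 (rapidly oscillating u have ∫u²/∫(u')² → 0), and α = 1 would force 0 ≥ (1−c)∫u², impossible since c < 1; so 1−α > 0. By the sharp Poincaré inequality on H^1_0 of an interval of length L, ∫(u')² ≥ (π/L)²∫u² with equality for the first sine mode sin(π(x−x₀)/L) (x₀ the left endpoint), so the inequality holds for all u iff (1−α)(π/L)² ≥ α − c, i.e. α ≤ ((π/L)² + c)/((π/L)² + 1) = (1 + c(L/π)²)/(1 + (L/π)²). With (π/L)² = 9*π^2/16 and c = 5/9, the largest admissible constant is α = ((π/L)² + c)/((π/L)² + 1).
Simplifying, α = (80 + 81*π^2)/(9*(16 + 9*π^2)).


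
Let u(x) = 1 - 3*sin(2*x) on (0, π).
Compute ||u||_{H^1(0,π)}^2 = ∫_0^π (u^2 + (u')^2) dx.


||u||_{H^1(0,π)}^2 = 47*π/2

u'(x) = -6*cos(2*x).
Expand u² and (u')² and integrate term by term on (0, π), using: for integers n ≥ 1, ∫_0^π sin²(nx) dx = ∫_0^π cos²(nx) dx = π/2; for n ≠ n', ∫_0^π sin(nx)sin(n'x) dx = ∫_0^π cos(nx)cos(n'x) dx = 0; and by product-to-sum, ∫_0^π sin(nx)cos(n'x) dx = ½∫_0^π [sin((n+n')x) + sin((n−n')x)] dx, which is 0 when n+n' is even and 2n/(n²−n'²) when n+n' is odd (it need not vanish on (0, π)). For the constant mode: ∫_0^π 1 dx = π, ∫_0^π cos(nx) dx = 0, ∫_0^π sin(nx) dx = (1−(−1)^n)/n.
  u² squared terms: (1)²·∫1 dx = 1·π = π;  (-3)²·∫sin(2x)² dx = 9·π/2 = 9*π/2.
  u² cross terms: 2·(1)·(-3)·∫1·sin(2x) dx = -6·(0) = 0.
  So ∫_0^π u² dx = π + 9*π/2 + 0 = 11*π/2.
  (u')² squared terms: (-6)²·∫cos(2x)² dx = 36·π/2 = 18*π.
  So ∫_0^π (u')² dx = 18*π.
||u||_{H^1}^2 = (11*π/2) + (18*π) = 47*π/2.


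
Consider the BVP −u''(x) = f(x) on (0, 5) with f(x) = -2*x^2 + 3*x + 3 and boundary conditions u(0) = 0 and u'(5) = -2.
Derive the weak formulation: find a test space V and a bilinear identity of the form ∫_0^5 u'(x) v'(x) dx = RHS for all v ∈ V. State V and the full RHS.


V = {v ∈ H^1(0, 5) : v(0) = 0} (test functions vanish at x = 0 where u is specified); weak form: ∫_0^5 u'v' dx = ∫_0^5 (-2*x^2 + 3*x + 3) v dx − 2·v(5) for all v ∈ V.

Multiply both sides by a test function v and integrate from 0 to 5:
  ∫_0^5 −u''(x) v(x) dx = ∫_0^5 f(x) v(x) dx.
Integrate the LHS by parts once:
  ∫_0^5 −u'' v dx = −[u'(x) v(x)]_0^5 + ∫_0^5 u'(x) v'(x) dx.
Thus ∫_0^5 u'(x) v'(x) dx = ∫_0^5 f(x) v(x) dx + [u'(x) v(x)]_0^5.
Choose V so that boundary terms are either known or forced to vanish.
Mixed BC: u(0) = 0 (Dirichlet) and u'(5) = -2 (Neumann). Define V = {v ∈ H^1(0, 5) : v(0) = 0}. Then [u' v]_0^5 = u'(5)·v(5) − u'(0)·0 = − 2·v(5).
Weak formulation: find u (satisfying any essential BC) such that ∫_0^5 u'(x) v'(x) dx = ∫_0^5 f v dx − 2·v(5) for all v ∈ V (Dirichlet at 0 absorbed into V; Neumann datum at x = 5 contributes the boundary term).
Substituting f(x) = -2*x^2 + 3*x + 3, the right-hand side is ∫_0^5 (-2*x^2 + 3*x + 3) v dx − 2·v(5).


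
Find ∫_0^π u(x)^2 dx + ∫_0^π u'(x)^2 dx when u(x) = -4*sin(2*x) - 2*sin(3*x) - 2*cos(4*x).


||u||_{H^1(0,π)}^2 = -816/7 + 94*π

u'(x) = 8*sin(4*x) - 8*cos(2*x) - 6*cos(3*x).
Expand u² and (u')² and integrate term by term on (0, π), using: for integers n ≥ 1, ∫_0^π sin²(nx) dx = ∫_0^π cos²(nx) dx = π/2; for n ≠ n', ∫_0^π sin(nx)sin(n'x) dx = ∫_0^π cos(nx)cos(n'x) dx = 0; and by product-to-sum, ∫_0^π sin(nx)cos(n'x) dx = ½∫_0^π [sin((n+n')x) + sin((n−n')x)] dx, which is 0 when n+n' is even and 2n/(n²−n'²) when n+n' is odd (it need not vanish on (0, π)).
  u² squared terms: (-4)²·∫sin(2x)² dx = 16·π/2 = 8*π;  (-2)²·∫cos(4x)² dx = 4·π/2 = 2*π;  (-2)²·∫sin(3x)² dx = 4·π/2 = 2*π.
  u² cross terms: 2·(-4)·(-2)·∫sin(2x)·cos(4x) dx = 16·(0) = 0;  2·(-4)·(-2)·∫sin(2x)·sin(3x) dx = 16·(0) = 0;  2·(-2)·(-2)·∫cos(4x)·sin(3x) dx = 8·(-6/7) = -48/7.
  So ∫_0^π u² dx = 8*π + 2*π + 2*π + 0 + 0 − 48/7 = -48/7 + 12*π.
  (u')² squared terms: (-8)²·∫cos(2x)² dx = 64·π/2 = 32*π;  (-6)²·∫cos(3x)² dx = 36·π/2 = 18*π;  (8)²·∫sin(4x)² dx = 64·π/2 = 32*π.
  (u')² cross terms: 2·(-8)·(-6)·∫cos(2x)·cos(3x) dx = 96·(0) = 0;  2·(-8)·(8)·∫cos(2x)·sin(4x) dx = -128·(0) = 0;  2·(-6)·(8)·∫cos(3x)·sin(4x) dx = -96·(8/7) = -768/7.
  So ∫_0^π (u')² dx = 32*π + 18*π + 32*π + 0 + 0 − 768/7 = -768/7 + 82*π.
||u||_{H^1}^2 = (-48/7 + 12*π) + (-768/7 + 82*π) = -816/7 + 94*π.


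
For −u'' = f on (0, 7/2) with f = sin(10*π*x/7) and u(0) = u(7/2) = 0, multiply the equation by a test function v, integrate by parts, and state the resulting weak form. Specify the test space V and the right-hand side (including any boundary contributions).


V = H^1_0(0, 7/2) (so v(0) = v(7/2) = 0); weak form: ∫_0^7/2 u'v' dx = ∫_0^7/2 (sin(10*π*x/7)) v dx for all v ∈ V.

Multiply both sides by a test function v and integrate from 0 to 7/2:
  ∫_0^7/2 −u''(x) v(x) dx = ∫_0^7/2 f(x) v(x) dx.
Integrate the LHS by parts once:
  ∫_0^7/2 −u'' v dx = −[u'(x) v(x)]_0^7/2 + ∫_0^7/2 u'(x) v'(x) dx.
Thus ∫_0^7/2 u'(x) v'(x) dx = ∫_0^7/2 f(x) v(x) dx + [u'(x) v(x)]_0^7/2.
Choose V so that boundary terms are either known or forced to vanish.
u is Dirichlet: u(0) = u(7/2) = 0. Let V = H^1_0(0, 7/2); then v(0) = v(7/2) = 0, and [u' v]_0^7/2 = 0.
Weak formulation: find u (satisfying any essential BC) such that ∫_0^7/2 u'(x) v'(x) dx = ∫_0^7/2 f v dx for all v ∈ V.
Substituting f(x) = sin(10*π*x/7), the right-hand side is ∫_0^7/2 (sin(10*π*x/7)) v dx.


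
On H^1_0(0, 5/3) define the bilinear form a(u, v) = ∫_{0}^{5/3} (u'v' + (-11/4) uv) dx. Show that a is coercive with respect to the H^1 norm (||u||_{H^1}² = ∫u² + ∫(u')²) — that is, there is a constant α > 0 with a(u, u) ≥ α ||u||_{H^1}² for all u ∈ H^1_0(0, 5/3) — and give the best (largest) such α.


α = (-275 + 36*π^2)/(4*(25 + 9*π^2))

Coercivity of a(·,·) on H^1_0(0, 5/3) means a(u, u) ≥ α ||u||_{H^1}² for every u ∈ H^1_0.
The interval has length L = 5/3, and Poincaré/coercivity depend only on L. Here a(u, u) = ∫(u')² + (-11/4)·∫u².
Here c = -11/4 < 0 with |c| < (π/L)² = 9*π^2/25, so coercivity still holds. The condition a(u,u) ≥ α||u||_{H^1}² reads (1−α)∫(u')² ≥ (α−c)∫u². Any admissible α is ≤ 1 (rapidly oscillating u have ∫u²/∫(u')² → 0), and α = 1 would force 0 ≥ (1−c)∫u², impossible since c < 1; so 1−α > 0. By the sharp Poincaré inequality on H^1_0 of an interval of length L, ∫(u')² ≥ (π/L)²∫u² with equality for the first sine mode sin(π(x−x₀)/L) (x₀ the left endpoint), so the inequality holds for all u iff (1−α)(π/L)² ≥ α − c, i.e. α ≤ ((π/L)² + c)/((π/L)² + 1) = (1 + c(L/π)²)/(1 + (L/π)²). (Direct route, valid since c ≤ 0: Poincaré gives c∫u² ≥ c(L/π)²∫(u')², so a(u,u) ≥ (1 + c(L/π)²)∫(u')², while ||u||_{H^1}² ≤ (1 + (L/π)²)∫(u')²; dividing yields the same α.) With (π/L)² = 9*π^2/25 and c = -11/4, the largest admissible constant is α = ((π/L)² + c)/((π/L)² + 1).
Simplifying, α = (-275 + 36*π^2)/(4*(25 + 9*π^2)).


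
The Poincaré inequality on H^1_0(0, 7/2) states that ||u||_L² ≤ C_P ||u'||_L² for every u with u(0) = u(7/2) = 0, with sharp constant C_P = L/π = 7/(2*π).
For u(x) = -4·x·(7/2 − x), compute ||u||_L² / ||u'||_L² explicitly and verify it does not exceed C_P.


||u||_L² / ||u'||_L² = 7*sqrt(10)/20 < C_P = 7/(2*π).

u(x) = -4·x·(7/2 − x), so u'(x) = 8*x - 14.
u(x) = -4·x·(7/2 − x) vanishes at x = 0 and x = 7/2, so u ∈ H^1_0(0, 7/2). Differentiate via the product rule and integrate the resulting polynomials term by term.
  ∫_0^7/2 u² dx = ∫_0^7/2 (16*x^4 - 112*x^3 + 196*x^2) dx. Term by term:
    ∫_0^7/2 16*x^4 dx = 16807/10;  ∫_0^7/2 -112*x^3 dx = -16807/4;  ∫_0^7/2 196*x^2 dx = 16807/6.
  Sum: 16807/10 − 16807/4 + 16807/6 = 16807/60.
  ∫_0^7/2 (u')² dx = ∫_0^7/2 (64*x^2 - 224*x + 196) dx. Term by term:
    ∫_0^7/2 64*x^2 dx = 2744/3;  ∫_0^7/2 -224*x dx = -1372;  ∫_0^7/2 196 dx = 686.
  Sum: 2744/3 − 1372 + 686 = 686/3.
∫_0^7/2 u² dx = 16807/60, so ||u||_L² = 49*sqrt(105)/30.
∫_0^7/2 (u')² dx = 686/3, so ||u'||_L² = 7*sqrt(42)/3.
Ratio ||u||_L² / ||u'||_L² = 7*sqrt(10)/20.
Sharp Poincaré constant on H^1_0(0, 7/2) is C_P = L/π = 7/(2*π), achieved by sin(2*π/7·x).
A polynomial bump cannot attain the sharp Poincaré constant (only the first sine eigenfunction does), so the ratio is strictly less than C_P, consistent with ||u||_L² ≤ C_P ||u'||_L².


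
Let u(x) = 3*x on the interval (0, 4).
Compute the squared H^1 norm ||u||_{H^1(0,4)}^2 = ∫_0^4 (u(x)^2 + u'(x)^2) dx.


||u||_{H^1}^2 = 228

The H^1 norm (squared) on an interval (0, L) is
  ||u||_{H^1}^2 = ∫_0^L u(x)^2 dx + ∫_0^L u'(x)^2 dx.
Compute u'(x) = 3.
Then u(x)^2 = 9*x**2 and u'(x)^2 = 9.
Integrate each monomial from 0 to 4 using ∫_0^4 c·x^n dx = c·4^(n+1)/(n+1):
  ∫_0^4 u(x)^2 dx = ∫_0^4 (9*x^2) dx. Term by term:
    ∫_0^4 9*x^2 dx = 192.
  ∫_0^4 u'(x)^2 dx = ∫_0^4 (9) dx. Term by term:
    ∫_0^4 9 dx = 36.
Adding: ||u||_{H^1}^2 = 192 + 36 = 228.


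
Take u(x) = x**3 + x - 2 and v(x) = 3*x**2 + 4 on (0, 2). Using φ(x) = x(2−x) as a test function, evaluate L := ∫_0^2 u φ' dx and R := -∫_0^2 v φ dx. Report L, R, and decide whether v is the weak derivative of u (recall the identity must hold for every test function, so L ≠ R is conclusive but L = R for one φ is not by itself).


LHS = -92/15, RHS = -152/15. No, v is not the weak derivative of u.

u(x) = x**3 + x - 2, classical derivative u'(x) = 3*x**2 + 1.
φ(x) = x(2−x), so φ'(x) = 2 - 2*x.
Note φ(0) = φ(2) = 0, so the boundary term u·φ vanishes.
LHS = ∫_0^2 u(x) φ'(x) dx = ∫_0^2 (-2*x^4 + 2*x^3 - 2*x^2 + 6*x - 4) dx. Term by term:
  ∫_0^2 -2*x^4 dx = -64/5;  ∫_0^2 2*x^3 dx = 8;  ∫_0^2 -2*x^2 dx = -16/3;
  ∫_0^2 6*x dx = 12;  ∫_0^2 -4 dx = -8.
Sum: -64/5 + 8 − 16/3 + 12 − 8 = -92/15.
So LHS = -92/15.
∫_0^2 v(x) φ(x) dx = ∫_0^2 (-3*x^4 + 6*x^3 - 4*x^2 + 8*x) dx. Term by term:
  ∫_0^2 -3*x^4 dx = -96/5;  ∫_0^2 6*x^3 dx = 24;  ∫_0^2 -4*x^2 dx = -32/3;
  ∫_0^2 8*x dx = 16.
Sum: -96/5 + 24 − 32/3 + 16 = 152/15.
So RHS = -∫_0^2 v(x) φ(x) dx = -152/15.
LHS − RHS = 4 ≠ 0, so the identity fails.
(For a valid weak derivative the identity must hold for EVERY test function, in particular this one. The failure shows v is NOT the weak derivative of u.)
Correct weak derivative would be u'(x) = 3*x**2 + 1.


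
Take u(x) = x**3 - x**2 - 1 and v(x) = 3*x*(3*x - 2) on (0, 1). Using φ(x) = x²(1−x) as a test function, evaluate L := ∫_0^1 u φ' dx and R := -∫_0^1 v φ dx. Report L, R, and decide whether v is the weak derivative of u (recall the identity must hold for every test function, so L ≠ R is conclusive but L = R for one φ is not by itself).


LHS = 0, RHS = 0. No, v is not the weak derivative of u.

u(x) = x**3 - x**2 - 1, classical derivative u'(x) = 3*x**2 - 2*x.
φ(x) = x²(1−x), so φ'(x) = x*(2 - 3*x).
Note φ(0) = φ(1) = 0, so the boundary term u·φ vanishes.
LHS = ∫_0^1 u(x) φ'(x) dx = ∫_0^1 (-3*x^5 + 5*x^4 - 2*x^3 + 3*x^2 - 2*x) dx. Term by term:
  ∫_0^1 -3*x^5 dx = -1/2;  ∫_0^1 5*x^4 dx = 1;  ∫_0^1 -2*x^3 dx = -1/2;
  ∫_0^1 3*x^2 dx = 1;  ∫_0^1 -2*x dx = -1.
Sum: -1/2 + 1 − 1/2 + 1 − 1 = 0.
So LHS = 0.
∫_0^1 v(x) φ(x) dx = ∫_0^1 (-9*x^5 + 15*x^4 - 6*x^3) dx. Term by term:
  ∫_0^1 -9*x^5 dx = -3/2;  ∫_0^1 15*x^4 dx = 3;  ∫_0^1 -6*x^3 dx = -3/2.
Sum: -3/2 + 3 − 3/2 = 0.
So RHS = -∫_0^1 v(x) φ(x) dx = 0.
LHS = RHS, so the identity holds for this particular φ. But this is necessary, not sufficient: a weak derivative must satisfy the identity for EVERY test function in C_c^∞(0, 1).
Here u is smooth, so its weak derivative equals its classical derivative u'(x) = 3*x**2 - 2*x. Since v(x) = 3*x*(3*x - 2) ≠ u'(x), v is NOT the weak derivative of u — the agreement for this single φ is a coincidence (the difference v − u' happens to be L²-orthogonal to this φ).


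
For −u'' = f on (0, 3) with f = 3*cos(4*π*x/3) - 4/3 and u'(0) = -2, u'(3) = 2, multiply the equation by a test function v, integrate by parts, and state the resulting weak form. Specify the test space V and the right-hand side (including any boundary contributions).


V = H^1(0, 3) (v unrestricted at boundary; u is determined up to an additive constant); weak form: ∫_0^3 u'v' dx = ∫_0^3 (3*cos(4*π*x/3) - 4/3) v dx + 2·v(3) + 2·v(0) for all v ∈ V.

Multiply both sides by a test function v and integrate from 0 to 3:
  ∫_0^3 −u''(x) v(x) dx = ∫_0^3 f(x) v(x) dx.
Integrate the LHS by parts once:
  ∫_0^3 −u'' v dx = −[u'(x) v(x)]_0^3 + ∫_0^3 u'(x) v'(x) dx.
Thus ∫_0^3 u'(x) v'(x) dx = ∫_0^3 f(x) v(x) dx + [u'(x) v(x)]_0^3.
Choose V so that boundary terms are either known or forced to vanish.
u has inhomogeneous Neumann u'(0) = -2, u'(3) = 2. [u' v]_0^3 = (2)·v(3) − (-2)·v(0) = 2·v(3) + 2·v(0). Take V = H^1(0, 3); boundary term becomes part of RHS.
Weak formulation: find u (satisfying any essential BC) such that ∫_0^3 u'(x) v'(x) dx = ∫_0^3 f v dx + 2·v(3) + 2·v(0) for all v ∈ V (Neumann data are natural BCs: they enter the RHS as boundary terms).
Substituting f(x) = 3*cos(4*π*x/3) - 4/3, the right-hand side is ∫_0^3 (3*cos(4*π*x/3) - 4/3) v dx + 2·v(3) + 2·v(0).
Compatibility check (pure Neumann): taking v ≡ 1 ∈ V gives 0 = ∫_0^3 f dx + (2) − (-2), i.e. ∫_0^3 f dx must equal u'(0) − u'(3) = -4. Indeed ∫_0^3 (3*cos(4*π*x/3) - 4/3) dx = -4, so the data are compatible. The solution is then unique only up to an additive constant (fix it e.g. by requiring ∫_0^3 u dx = 0).


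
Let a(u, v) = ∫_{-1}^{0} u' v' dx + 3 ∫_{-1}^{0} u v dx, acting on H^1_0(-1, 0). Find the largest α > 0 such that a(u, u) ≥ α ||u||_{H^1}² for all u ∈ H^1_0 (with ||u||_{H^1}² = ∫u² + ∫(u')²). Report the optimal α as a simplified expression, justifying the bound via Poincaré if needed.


α = 1

Coercivity of a(·,·) on H^1_0(-1, 0) means a(u, u) ≥ α ||u||_{H^1}² for every u ∈ H^1_0.
The interval has length L = 1, and Poincaré/coercivity depend only on L. Here a(u, u) = ∫(u')² + (3)·∫u².
Here c = 3 ≥ 1, so a(u,u) = ∫(u')² + c∫u² ≥ ∫(u')² + ∫u² = ||u||_{H^1}², i.e. α = 1 works. No larger α is possible: a(u,u) ≥ α||u||_{H^1}² means (1−α)∫(u')² ≥ (α−c)∫u², and for the modes u_n = sin(nπ(x−x₀)/L) (x₀ the left endpoint) one has ∫u_n²/∫(u_n')² = (L/(nπ))² → 0, so a(u_n,u_n)/||u_n||_{H^1}² → 1. Hence the optimal constant is α = 1.
Therefore α = 1.


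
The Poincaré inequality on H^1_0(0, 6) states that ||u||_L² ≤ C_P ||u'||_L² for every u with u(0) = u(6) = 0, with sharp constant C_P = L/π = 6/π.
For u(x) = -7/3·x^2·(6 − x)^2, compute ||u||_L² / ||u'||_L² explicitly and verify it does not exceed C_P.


||u||_L² / ||u'||_L² = sqrt(3) < C_P = 6/π.

u(x) = -7/3·x^2·(6 − x)^2, so u'(x) = 28*x*(-x^2 + 9*x - 18)/3.
u(x) = -7/3·x^2·(6 − x)^2 vanishes at x = 0 and x = 6, so u ∈ H^1_0(0, 6). Differentiate via the product rule and integrate the resulting polynomials term by term.
  ∫_0^6 u² dx = ∫_0^6 (49*x^8/9 - 392*x^7/3 + 1176*x^6 - 4704*x^5 + 7056*x^4) dx. Term by term:
    ∫_0^6 49*x^8/9 dx = 6096384;  ∫_0^6 -392*x^7/3 dx = -27433728;  ∫_0^6 1176*x^6 dx = 47029248;
    ∫_0^6 -4704*x^5 dx = -36578304;  ∫_0^6 7056*x^4 dx = 54867456/5.
  Sum: 6096384 − 27433728 + 47029248 − 36578304 + 54867456/5 = 435456/5.
  ∫_0^6 (u')² dx = ∫_0^6 (784*x^6/9 - 1568*x^5 + 10192*x^4 - 28224*x^3 + 28224*x^2) dx. Term by term:
    ∫_0^6 784*x^6/9 dx = 3483648;  ∫_0^6 -1568*x^5 dx = -12192768;  ∫_0^6 10192*x^4 dx = 79252992/5;
    ∫_0^6 -28224*x^3 dx = -9144576;  ∫_0^6 28224*x^2 dx = 2032128.
  Sum: 3483648 − 12192768 + 79252992/5 − 9144576 + 2032128 = 145152/5.
∫_0^6 u² dx = 435456/5, so ||u||_L² = 144*sqrt(105)/5.
∫_0^6 (u')² dx = 145152/5, so ||u'||_L² = 144*sqrt(35)/5.
Ratio ||u||_L² / ||u'||_L² = sqrt(3).
Sharp Poincaré constant on H^1_0(0, 6) is C_P = L/π = 6/π, achieved by sin(π/6·x).
A polynomial bump cannot attain the sharp Poincaré constant (only the first sine eigenfunction does), so the ratio is strictly less than C_P, consistent with ||u||_L² ≤ C_P ||u'||_L².


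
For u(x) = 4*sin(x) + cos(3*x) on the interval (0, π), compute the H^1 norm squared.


||u||_{H^1(0,π)}^2 = 21*π

u'(x) = -3*sin(3*x) + 4*cos(x).
Expand u² and (u')² and integrate term by term on (0, π), using: for integers n ≥ 1, ∫_0^π sin²(nx) dx = ∫_0^π cos²(nx) dx = π/2; for n ≠ n', ∫_0^π sin(nx)sin(n'x) dx = ∫_0^π cos(nx)cos(n'x) dx = 0; and by product-to-sum, ∫_0^π sin(nx)cos(n'x) dx = ½∫_0^π [sin((n+n')x) + sin((n−n')x)] dx, which is 0 when n+n' is even and 2n/(n²−n'²) when n+n' is odd (it need not vanish on (0, π)).
  u² squared terms: (4)²·∫sin(x)² dx = 16·π/2 = 8*π;  (1)²·∫cos(3x)² dx = 1·π/2 = π/2.
  u² cross terms: 2·(4)·(1)·∫sin(x)·cos(3x) dx = 8·(0) = 0.
  So ∫_0^π u² dx = 8*π + π/2 + 0 = 17*π/2.
  (u')² squared terms: (-3)²·∫sin(3x)² dx = 9·π/2 = 9*π/2;  (4)²·∫cos(x)² dx = 16·π/2 = 8*π.
  (u')² cross terms: 2·(-3)·(4)·∫sin(3x)·cos(x) dx = -24·(0) = 0.
  So ∫_0^π (u')² dx = 9*π/2 + 8*π + 0 = 25*π/2.
||u||_{H^1}^2 = (17*π/2) + (25*π/2) = 21*π.


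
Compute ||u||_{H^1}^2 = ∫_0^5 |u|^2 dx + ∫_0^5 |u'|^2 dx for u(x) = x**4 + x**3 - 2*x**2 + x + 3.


||u||_{H^1}^2 = 128134925/252

The H^1 norm (squared) on an interval (0, L) is
  ||u||_{H^1}^2 = ∫_0^L u(x)^2 dx + ∫_0^L u'(x)^2 dx.
Compute u'(x) = 4*x**3 + 3*x**2 - 4*x + 1.
Then u(x)^2 = x**8 + 2*x**7 - 3*x**6 - 2*x**5 + 12*x**4 + 2*x**3 - 11*x**2 + 6*x + 9 and u'(x)^2 = 16*x**6 + 24*x**5 - 23*x**4 - 16*x**3 + 22*x**2 - 8*x + 1.
Integrate each monomial from 0 to 5 using ∫_0^5 c·x^n dx = c·5^(n+1)/(n+1):
  ∫_0^5 u(x)^2 dx = ∫_0^5 (x^8 + 2*x^7 - 3*x^6 - 2*x^5 + 12*x^4 + 2*x^3 - 11*x^2 + 6*x + 9) dx. Term by term:
    ∫_0^5 x^8 dx = 1953125/9;  ∫_0^5 2*x^7 dx = 390625/4;  ∫_0^5 -3*x^6 dx = -234375/7;
    ∫_0^5 -2*x^5 dx = -15625/3;  ∫_0^5 12*x^4 dx = 7500;  ∫_0^5 2*x^3 dx = 625/2;
    ∫_0^5 -11*x^2 dx = -1375/3;  ∫_0^5 6*x dx = 75;  ∫_0^5 9 dx = 45.
  Sum: 1953125/9 + 390625/4 − 234375/7 − 15625/3 + 7500 + 625/2 − 1375/3 + 75 + 45 = 71430365/252.
  ∫_0^5 u'(x)^2 dx = ∫_0^5 (16*x^6 + 24*x^5 - 23*x^4 - 16*x^3 + 22*x^2 - 8*x + 1) dx. Term by term:
    ∫_0^5 16*x^6 dx = 1250000/7;  ∫_0^5 24*x^5 dx = 62500;  ∫_0^5 -23*x^4 dx = -14375;
    ∫_0^5 -16*x^3 dx = -2500;  ∫_0^5 22*x^2 dx = 2750/3;  ∫_0^5 -8*x dx = -100;
    ∫_0^5 1 dx = 5.
  Sum: 1250000/7 + 62500 − 14375 − 2500 + 2750/3 − 100 + 5 = 4725380/21.
Adding: ||u||_{H^1}^2 = 71430365/252 + 4725380/21 = 128134925/252.


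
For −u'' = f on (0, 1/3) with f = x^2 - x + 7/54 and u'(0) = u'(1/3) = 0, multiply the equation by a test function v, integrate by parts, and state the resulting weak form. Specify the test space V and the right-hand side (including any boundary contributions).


V = H^1(0, 1/3) (no boundary constraint on v; u is determined up to an additive constant); weak form: ∫_0^1/3 u'v' dx = ∫_0^1/3 (x^2 - x + 7/54) v dx for all v ∈ V.

Multiply both sides by a test function v and integrate from 0 to 1/3:
  ∫_0^1/3 −u''(x) v(x) dx = ∫_0^1/3 f(x) v(x) dx.
Integrate the LHS by parts once:
  ∫_0^1/3 −u'' v dx = −[u'(x) v(x)]_0^1/3 + ∫_0^1/3 u'(x) v'(x) dx.
Thus ∫_0^1/3 u'(x) v'(x) dx = ∫_0^1/3 f(x) v(x) dx + [u'(x) v(x)]_0^1/3.
Choose V so that boundary terms are either known or forced to vanish.
u has homogeneous Neumann: u'(0) = u'(1/3) = 0. So [u' v]_0^1/3 = 0·v(1/3) − 0·v(0) = 0 for any v; take V = H^1(0, 1/3).
Weak formulation: find u (satisfying any essential BC) such that ∫_0^1/3 u'(x) v'(x) dx = ∫_0^1/3 f v dx for all v ∈ V (homogeneous Neumann, so boundary terms vanish).
Substituting f(x) = x^2 - x + 7/54, the right-hand side is ∫_0^1/3 (x^2 - x + 7/54) v dx.
Compatibility check (pure Neumann): taking v ≡ 1 ∈ V gives 0 = ∫_0^1/3 f dx + (0) − (0), i.e. ∫_0^1/3 f dx must equal u'(0) − u'(1/3) = 0. Indeed ∫_0^1/3 (x^2 - x + 7/54) dx = 0, so the data are compatible. The solution is then unique only up to an additive constant (fix it e.g. by requiring ∫_0^1/3 u dx = 0).


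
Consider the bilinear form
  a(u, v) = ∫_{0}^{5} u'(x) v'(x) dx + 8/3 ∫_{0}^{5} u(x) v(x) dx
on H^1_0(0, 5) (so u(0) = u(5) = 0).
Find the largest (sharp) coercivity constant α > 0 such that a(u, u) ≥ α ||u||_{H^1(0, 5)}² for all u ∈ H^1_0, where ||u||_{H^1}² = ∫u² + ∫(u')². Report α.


α = 1

Coercivity of a(·,·) on H^1_0(0, 5) means a(u, u) ≥ α ||u||_{H^1}² for every u ∈ H^1_0.
The interval has length L = 5, and Poincaré/coercivity depend only on L. Here a(u, u) = ∫(u')² + (8/3)·∫u².
Here c = 8/3 ≥ 1, so a(u,u) = ∫(u')² + c∫u² ≥ ∫(u')² + ∫u² = ||u||_{H^1}², i.e. α = 1 works. No larger α is possible: a(u,u) ≥ α||u||_{H^1}² means (1−α)∫(u')² ≥ (α−c)∫u², and for the modes u_n = sin(nπ(x−x₀)/L) (x₀ the left endpoint) one has ∫u_n²/∫(u_n')² = (L/(nπ))² → 0, so a(u_n,u_n)/||u_n||_{H^1}² → 1. Hence the optimal constant is α = 1.
Therefore α = 1.


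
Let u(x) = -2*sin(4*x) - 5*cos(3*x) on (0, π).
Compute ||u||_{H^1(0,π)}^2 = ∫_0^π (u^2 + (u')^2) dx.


||u||_{H^1(0,π)}^2 = 1600/7 + 159*π

u'(x) = 15*sin(3*x) - 8*cos(4*x).
Expand u² and (u')² and integrate term by term on (0, π), using: for integers n ≥ 1, ∫_0^π sin²(nx) dx = ∫_0^π cos²(nx) dx = π/2; for n ≠ n', ∫_0^π sin(nx)sin(n'x) dx = ∫_0^π cos(nx)cos(n'x) dx = 0; and by product-to-sum, ∫_0^π sin(nx)cos(n'x) dx = ½∫_0^π [sin((n+n')x) + sin((n−n')x)] dx, which is 0 when n+n' is even and 2n/(n²−n'²) when n+n' is odd (it need not vanish on (0, π)).
  u² squared terms: (-5)²·∫cos(3x)² dx = 25·π/2 = 25*π/2;  (-2)²·∫sin(4x)² dx = 4·π/2 = 2*π.
  u² cross terms: 2·(-5)·(-2)·∫cos(3x)·sin(4x) dx = 20·(8/7) = 160/7.
  So ∫_0^π u² dx = 25*π/2 + 2*π + 160/7 = 160/7 + 29*π/2.
  (u')² squared terms: (-8)²·∫cos(4x)² dx = 64·π/2 = 32*π;  (15)²·∫sin(3x)² dx = 225·π/2 = 225*π/2.
  (u')² cross terms: 2·(-8)·(15)·∫cos(4x)·sin(3x) dx = -240·(-6/7) = 1440/7.
  So ∫_0^π (u')² dx = 32*π + 225*π/2 + 1440/7 = 1440/7 + 289*π/2.
||u||_{H^1}^2 = (160/7 + 29*π/2) + (1440/7 + 289*π/2) = 1600/7 + 159*π.


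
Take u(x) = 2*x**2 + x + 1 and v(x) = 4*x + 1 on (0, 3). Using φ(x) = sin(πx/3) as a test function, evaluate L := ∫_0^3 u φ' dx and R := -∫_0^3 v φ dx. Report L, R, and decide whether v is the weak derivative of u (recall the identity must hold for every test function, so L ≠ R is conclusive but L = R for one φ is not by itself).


LHS = -42/π, RHS = -42/π. Yes, v = u' weakly.

u(x) = 2*x**2 + x + 1, classical derivative u'(x) = 4*x + 1.
φ(x) = sin(πx/3), so φ'(x) = π*cos(π*x/3)/3.
Note φ(0) = φ(3) = 0, so the boundary term u·φ vanishes.
LHS = ∫_0^3 u(x) φ'(x) dx = ∫_0^3 (2*π*x^2*cos(π*x/3)/3 + π*x*cos(π*x/3)/3 + π*cos(π*x/3)/3) dx. Term by term:
  ∫_0^3 π*cos(π*x/3)/3 dx = 0;  ∫_0^3 π*x*cos(π*x/3)/3 dx = -6/π;  ∫_0^3 2*π*x^2*cos(π*x/3)/3 dx = -36/π.
Sum: 0 − 6/π − 36/π = -42/π.
So LHS = -42/π.
∫_0^3 v(x) φ(x) dx = ∫_0^3 (4*x*sin(π*x/3) + sin(π*x/3)) dx. Term by term:
  ∫_0^3 4*x*sin(π*x/3) dx = 36/π;  ∫_0^3 sin(π*x/3) dx = 6/π.
Sum: 36/π + 6/π = 42/π.
So RHS = -∫_0^3 v(x) φ(x) dx = -42/π.
LHS = RHS, so the identity holds for this test φ.
Moreover u is smooth here and v(x) = u'(x) = 4*x + 1 pointwise, so the identity holds for every test function. Hence v is the weak derivative of u.


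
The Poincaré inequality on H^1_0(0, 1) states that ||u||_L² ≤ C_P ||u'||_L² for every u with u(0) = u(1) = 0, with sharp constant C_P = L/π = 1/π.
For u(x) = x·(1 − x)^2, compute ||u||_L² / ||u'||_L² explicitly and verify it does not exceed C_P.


||u||_L² / ||u'||_L² = sqrt(14)/14 < C_P = 1/π.

u(x) = x·(1 − x)^2, so u'(x) = (x - 1)*(3*x - 1).
u(x) = x·(1 − x)^2 vanishes at x = 0 and x = 1, so u ∈ H^1_0(0, 1). Differentiate via the product rule and integrate the resulting polynomials term by term.
  ∫_0^1 u² dx = ∫_0^1 (x^6 - 4*x^5 + 6*x^4 - 4*x^3 + x^2) dx. Term by term:
    ∫_0^1 x^6 dx = 1/7;  ∫_0^1 -4*x^5 dx = -2/3;  ∫_0^1 6*x^4 dx = 6/5;
    ∫_0^1 -4*x^3 dx = -1;  ∫_0^1 x^2 dx = 1/3.
  Sum: 1/7 − 2/3 + 6/5 − 1 + 1/3 = 1/105.
  ∫_0^1 (u')² dx = ∫_0^1 (9*x^4 - 24*x^3 + 22*x^2 - 8*x + 1) dx. Term by term:
    ∫_0^1 9*x^4 dx = 9/5;  ∫_0^1 -24*x^3 dx = -6;  ∫_0^1 22*x^2 dx = 22/3;
    ∫_0^1 -8*x dx = -4;  ∫_0^1 1 dx = 1.
  Sum: 9/5 − 6 + 22/3 − 4 + 1 = 2/15.
∫_0^1 u² dx = 1/105, so ||u||_L² = sqrt(105)/105.
∫_0^1 (u')² dx = 2/15, so ||u'||_L² = sqrt(30)/15.
Ratio ||u||_L² / ||u'||_L² = sqrt(14)/14.
Sharp Poincaré constant on H^1_0(0, 1) is C_P = L/π = 1/π, achieved by sin(π·x).
A polynomial bump cannot attain the sharp Poincaré constant (only the first sine eigenfunction does), so the ratio is strictly less than C_P, consistent with ||u||_L² ≤ C_P ||u'||_L².


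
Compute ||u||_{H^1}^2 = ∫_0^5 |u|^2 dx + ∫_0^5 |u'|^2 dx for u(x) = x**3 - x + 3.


||u||_{H^1}^2 = 682075/42

The H^1 norm (squared) on an interval (0, L) is
  ||u||_{H^1}^2 = ∫_0^L u(x)^2 dx + ∫_0^L u'(x)^2 dx.
Compute u'(x) = 3*x**2 - 1.
Then u(x)^2 = x**6 - 2*x**4 + 6*x**3 + x**2 - 6*x + 9 and u'(x)^2 = 9*x**4 - 6*x**2 + 1.
Integrate each monomial from 0 to 5 using ∫_0^5 c·x^n dx = c·5^(n+1)/(n+1):
  ∫_0^5 u(x)^2 dx = ∫_0^5 (x^6 - 2*x^4 + 6*x^3 + x^2 - 6*x + 9) dx. Term by term:
    ∫_0^5 x^6 dx = 78125/7;  ∫_0^5 -2*x^4 dx = -1250;  ∫_0^5 6*x^3 dx = 1875/2;
    ∫_0^5 x^2 dx = 125/3;  ∫_0^5 -6*x dx = -75;  ∫_0^5 9 dx = 45.
  Sum: 78125/7 − 1250 + 1875/2 + 125/3 − 75 + 45 = 456115/42.
  ∫_0^5 u'(x)^2 dx = ∫_0^5 (9*x^4 - 6*x^2 + 1) dx. Term by term:
    ∫_0^5 9*x^4 dx = 5625;  ∫_0^5 -6*x^2 dx = -250;  ∫_0^5 1 dx = 5.
  Sum: 5625 − 250 + 5 = 5380.
Adding: ||u||_{H^1}^2 = 456115/42 + 5380 = 682075/42.


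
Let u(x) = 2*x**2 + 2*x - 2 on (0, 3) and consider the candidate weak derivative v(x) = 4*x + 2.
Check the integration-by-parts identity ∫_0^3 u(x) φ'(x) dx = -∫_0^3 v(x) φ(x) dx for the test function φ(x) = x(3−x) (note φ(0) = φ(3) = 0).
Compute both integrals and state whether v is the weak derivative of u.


LHS = -36, RHS = -36. Yes, v = u' weakly.

u(x) = 2*x**2 + 2*x - 2, classical derivative u'(x) = 4*x + 2.
φ(x) = x(3−x), so φ'(x) = 3 - 2*x.
Note φ(0) = φ(3) = 0, so the boundary term u·φ vanishes.
LHS = ∫_0^3 u(x) φ'(x) dx = ∫_0^3 (-4*x^3 + 2*x^2 + 10*x - 6) dx. Term by term:
  ∫_0^3 -4*x^3 dx = -81;  ∫_0^3 2*x^2 dx = 18;  ∫_0^3 10*x dx = 45;
  ∫_0^3 -6 dx = -18.
Sum: -81 + 18 + 45 − 18 = -36.
So LHS = -36.
∫_0^3 v(x) φ(x) dx = ∫_0^3 (-4*x^3 + 10*x^2 + 6*x) dx. Term by term:
  ∫_0^3 -4*x^3 dx = -81;  ∫_0^3 10*x^2 dx = 90;  ∫_0^3 6*x dx = 27.
Sum: -81 + 90 + 27 = 36.
So RHS = -∫_0^3 v(x) φ(x) dx = -36.
LHS = RHS, so the identity holds for this test φ.
Moreover u is smooth here and v(x) = u'(x) = 4*x + 2 pointwise, so the identity holds for every test function. Hence v is the weak derivative of u.


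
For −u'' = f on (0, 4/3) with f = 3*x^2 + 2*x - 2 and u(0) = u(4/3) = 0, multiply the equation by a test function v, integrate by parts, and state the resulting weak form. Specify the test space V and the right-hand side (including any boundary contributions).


V = H^1_0(0, 4/3) (so v(0) = v(4/3) = 0); weak form: ∫_0^4/3 u'v' dx = ∫_0^4/3 (3*x^2 + 2*x - 2) v dx for all v ∈ V.

Multiply both sides by a test function v and integrate from 0 to 4/3:
  ∫_0^4/3 −u''(x) v(x) dx = ∫_0^4/3 f(x) v(x) dx.
Integrate the LHS by parts once:
  ∫_0^4/3 −u'' v dx = −[u'(x) v(x)]_0^4/3 + ∫_0^4/3 u'(x) v'(x) dx.
Thus ∫_0^4/3 u'(x) v'(x) dx = ∫_0^4/3 f(x) v(x) dx + [u'(x) v(x)]_0^4/3.
Choose V so that boundary terms are either known or forced to vanish.
u is Dirichlet: u(0) = u(4/3) = 0. Let V = H^1_0(0, 4/3); then v(0) = v(4/3) = 0, and [u' v]_0^4/3 = 0.
Weak formulation: find u (satisfying any essential BC) such that ∫_0^4/3 u'(x) v'(x) dx = ∫_0^4/3 f v dx for all v ∈ V.
Substituting f(x) = 3*x^2 + 2*x - 2, the right-hand side is ∫_0^4/3 (3*x^2 + 2*x - 2) v dx.


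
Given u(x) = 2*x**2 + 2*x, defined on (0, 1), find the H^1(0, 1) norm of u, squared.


||u||_{H^1}^2 = 322/15

The H^1 norm (squared) on an interval (0, L) is
  ||u||_{H^1}^2 = ∫_0^L u(x)^2 dx + ∫_0^L u'(x)^2 dx.
Compute u'(x) = 4*x + 2.
Then u(x)^2 = 4*x**4 + 8*x**3 + 4*x**2 and u'(x)^2 = 16*x**2 + 16*x + 4.
Integrate each monomial from 0 to 1 using ∫_0^1 c·x^n dx = c·1^(n+1)/(n+1):
  ∫_0^1 u(x)^2 dx = ∫_0^1 (4*x^4 + 8*x^3 + 4*x^2) dx. Term by term:
    ∫_0^1 4*x^4 dx = 4/5;  ∫_0^1 8*x^3 dx = 2;  ∫_0^1 4*x^2 dx = 4/3.
  Sum: 4/5 + 2 + 4/3 = 62/15.
  ∫_0^1 u'(x)^2 dx = ∫_0^1 (16*x^2 + 16*x + 4) dx. Term by term:
    ∫_0^1 16*x^2 dx = 16/3;  ∫_0^1 16*x dx = 8;  ∫_0^1 4 dx = 4.
  Sum: 16/3 + 8 + 4 = 52/3.
Adding: ||u||_{H^1}^2 = 62/15 + 52/3 = 322/15.


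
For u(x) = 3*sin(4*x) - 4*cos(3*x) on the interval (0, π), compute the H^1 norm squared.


||u||_{H^1(0,π)}^2 = -1920/7 + 313*π/2

u'(x) = 12*sin(3*x) + 12*cos(4*x).
Expand u² and (u')² and integrate term by term on (0, π), using: for integers n ≥ 1, ∫_0^π sin²(nx) dx = ∫_0^π cos²(nx) dx = π/2; for n ≠ n', ∫_0^π sin(nx)sin(n'x) dx = ∫_0^π cos(nx)cos(n'x) dx = 0; and by product-to-sum, ∫_0^π sin(nx)cos(n'x) dx = ½∫_0^π [sin((n+n')x) + sin((n−n')x)] dx, which is 0 when n+n' is even and 2n/(n²−n'²) when n+n' is odd (it need not vanish on (0, π)).
  u² squared terms: (-4)²·∫cos(3x)² dx = 16·π/2 = 8*π;  (3)²·∫sin(4x)² dx = 9·π/2 = 9*π/2.
  u² cross terms: 2·(-4)·(3)·∫cos(3x)·sin(4x) dx = -24·(8/7) = -192/7.
  So ∫_0^π u² dx = 8*π + 9*π/2 − 192/7 = -192/7 + 25*π/2.
  (u')² squared terms: (12)²·∫cos(4x)² dx = 144·π/2 = 72*π;  (12)²·∫sin(3x)² dx = 144·π/2 = 72*π.
  (u')² cross terms: 2·(12)·(12)·∫cos(4x)·sin(3x) dx = 288·(-6/7) = -1728/7.
  So ∫_0^π (u')² dx = 72*π + 72*π − 1728/7 = -1728/7 + 144*π.
||u||_{H^1}^2 = (-192/7 + 25*π/2) + (-1728/7 + 144*π) = -1920/7 + 313*π/2.


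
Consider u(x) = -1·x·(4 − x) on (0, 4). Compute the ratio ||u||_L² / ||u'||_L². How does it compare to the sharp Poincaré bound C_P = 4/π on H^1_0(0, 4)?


||u||_L² / ||u'||_L² = 2*sqrt(10)/5 < C_P = 4/π.

u(x) = -1·x·(4 − x), so u'(x) = 2*x - 4.
u(x) = -1·x·(4 − x) vanishes at x = 0 and x = 4, so u ∈ H^1_0(0, 4). Differentiate via the product rule and integrate the resulting polynomials term by term.
  ∫_0^4 u² dx = ∫_0^4 (x^4 - 8*x^3 + 16*x^2) dx. Term by term:
    ∫_0^4 x^4 dx = 1024/5;  ∫_0^4 -8*x^3 dx = -512;  ∫_0^4 16*x^2 dx = 1024/3.
  Sum: 1024/5 − 512 + 1024/3 = 512/15.
  ∫_0^4 (u')² dx = ∫_0^4 (4*x^2 - 16*x + 16) dx. Term by term:
    ∫_0^4 4*x^2 dx = 256/3;  ∫_0^4 -16*x dx = -128;  ∫_0^4 16 dx = 64.
  Sum: 256/3 − 128 + 64 = 64/3.
∫_0^4 u² dx = 512/15, so ||u||_L² = 16*sqrt(30)/15.
∫_0^4 (u')² dx = 64/3, so ||u'||_L² = 8*sqrt(3)/3.
Ratio ||u||_L² / ||u'||_L² = 2*sqrt(10)/5.
Sharp Poincaré constant on H^1_0(0, 4) is C_P = L/π = 4/π, achieved by sin(π/4·x).
A polynomial bump cannot attain the sharp Poincaré constant (only the first sine eigenfunction does), so the ratio is strictly less than C_P, consistent with ||u||_L² ≤ C_P ||u'||_L².


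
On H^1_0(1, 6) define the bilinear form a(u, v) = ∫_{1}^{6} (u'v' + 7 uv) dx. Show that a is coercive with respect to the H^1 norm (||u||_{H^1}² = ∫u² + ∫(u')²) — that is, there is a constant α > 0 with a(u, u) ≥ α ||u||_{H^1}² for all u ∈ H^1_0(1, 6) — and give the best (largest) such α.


α = 1

Coercivity of a(·,·) on H^1_0(1, 6) means a(u, u) ≥ α ||u||_{H^1}² for every u ∈ H^1_0.
The interval has length L = 5, and Poincaré/coercivity depend only on L. Here a(u, u) = ∫(u')² + (7)·∫u².
Here c = 7 ≥ 1, so a(u,u) = ∫(u')² + c∫u² ≥ ∫(u')² + ∫u² = ||u||_{H^1}², i.e. α = 1 works. No larger α is possible: a(u,u) ≥ α||u||_{H^1}² means (1−α)∫(u')² ≥ (α−c)∫u², and for the modes u_n = sin(nπ(x−x₀)/L) (x₀ the left endpoint) one has ∫u_n²/∫(u_n')² = (L/(nπ))² → 0, so a(u_n,u_n)/||u_n||_{H^1}² → 1. Hence the optimal constant is α = 1.
Therefore α = 1.


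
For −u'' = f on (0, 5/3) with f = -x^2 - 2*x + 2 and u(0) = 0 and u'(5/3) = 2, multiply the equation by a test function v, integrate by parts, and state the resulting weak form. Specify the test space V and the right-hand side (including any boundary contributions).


V = {v ∈ H^1(0, 5/3) : v(0) = 0} (test functions vanish at x = 0 where u is specified); weak form: ∫_0^5/3 u'v' dx = ∫_0^5/3 (-x^2 - 2*x + 2) v dx + 2·v(5/3) for all v ∈ V.

Multiply both sides by a test function v and integrate from 0 to 5/3:
  ∫_0^5/3 −u''(x) v(x) dx = ∫_0^5/3 f(x) v(x) dx.
Integrate the LHS by parts once:
  ∫_0^5/3 −u'' v dx = −[u'(x) v(x)]_0^5/3 + ∫_0^5/3 u'(x) v'(x) dx.
Thus ∫_0^5/3 u'(x) v'(x) dx = ∫_0^5/3 f(x) v(x) dx + [u'(x) v(x)]_0^5/3.
Choose V so that boundary terms are either known or forced to vanish.
Mixed BC: u(0) = 0 (Dirichlet) and u'(5/3) = 2 (Neumann). Define V = {v ∈ H^1(0, 5/3) : v(0) = 0}. Then [u' v]_0^5/3 = u'(5/3)·v(5/3) − u'(0)·0 = 2·v(5/3).
Weak formulation: find u (satisfying any essential BC) such that ∫_0^5/3 u'(x) v'(x) dx = ∫_0^5/3 f v dx + 2·v(5/3) for all v ∈ V (Dirichlet at 0 absorbed into V; Neumann datum at x = 5/3 contributes the boundary term).
Substituting f(x) = -x^2 - 2*x + 2, the right-hand side is ∫_0^5/3 (-x^2 - 2*x + 2) v dx + 2·v(5/3).


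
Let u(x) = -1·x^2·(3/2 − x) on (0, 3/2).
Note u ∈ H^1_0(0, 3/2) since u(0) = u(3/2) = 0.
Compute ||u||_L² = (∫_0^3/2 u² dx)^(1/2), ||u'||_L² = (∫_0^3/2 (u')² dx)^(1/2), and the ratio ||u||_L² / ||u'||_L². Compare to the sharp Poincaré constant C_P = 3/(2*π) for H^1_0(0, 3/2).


||u||_L² / ||u'||_L² = 3*sqrt(14)/28 < C_P = 3/(2*π).

u(x) = -1·x^2·(3/2 − x), so u'(x) = 3*x*(x - 1).
u(x) = -1·x^2·(3/2 − x) vanishes at x = 0 and x = 3/2, so u ∈ H^1_0(0, 3/2). Differentiate via the product rule and integrate the resulting polynomials term by term.
  ∫_0^3/2 u² dx = ∫_0^3/2 (x^6 - 3*x^5 + 9*x^4/4) dx. Term by term:
    ∫_0^3/2 x^6 dx = 2187/896;  ∫_0^3/2 -3*x^5 dx = -729/128;  ∫_0^3/2 9*x^4/4 dx = 2187/640.
  Sum: 2187/896 − 729/128 + 2187/640 = 729/4480.
  ∫_0^3/2 (u')² dx = ∫_0^3/2 (9*x^4 - 18*x^3 + 9*x^2) dx. Term by term:
    ∫_0^3/2 9*x^4 dx = 2187/160;  ∫_0^3/2 -18*x^3 dx = -729/32;  ∫_0^3/2 9*x^2 dx = 81/8.
  Sum: 2187/160 − 729/32 + 81/8 = 81/80.
∫_0^3/2 u² dx = 729/4480, so ||u||_L² = 27*sqrt(70)/560.
∫_0^3/2 (u')² dx = 81/80, so ||u'||_L² = 9*sqrt(5)/20.
Ratio ||u||_L² / ||u'||_L² = 3*sqrt(14)/28.
Sharp Poincaré constant on H^1_0(0, 3/2) is C_P = L/π = 3/(2*π), achieved by sin(2*π/3·x).
A polynomial bump cannot attain the sharp Poincaré constant (only the first sine eigenfunction does), so the ratio is strictly less than C_P, consistent with ||u||_L² ≤ C_P ||u'||_L².
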